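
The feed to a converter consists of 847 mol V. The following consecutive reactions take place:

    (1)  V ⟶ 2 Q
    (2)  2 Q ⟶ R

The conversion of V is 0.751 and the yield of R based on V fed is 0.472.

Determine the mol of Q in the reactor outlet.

473 mol

Conversion of V: V consumed = 1ξ₁ = 0.751 × 847 → ξ₁ = 636.1 mol.
Yield of R: 1ξ₂ / 847 = 0.472 → ξ₂ = 399.8 mol.
Outlet amounts (n = n₀ + Σ ν·ξ):
  V: 847 − 1(636.1) = 210.9
  Q: 0 + 2(636.1) − 2(399.8) = 472.6
  R: 0 + 1(399.8) = 399.8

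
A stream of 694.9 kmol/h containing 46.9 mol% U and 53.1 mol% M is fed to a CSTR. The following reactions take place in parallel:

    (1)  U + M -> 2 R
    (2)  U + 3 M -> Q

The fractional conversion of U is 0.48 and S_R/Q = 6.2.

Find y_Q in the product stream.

0.0657

Conversion of U: U consumed = 0.48 × 325.9 = 156.4 kmol/h = 1ξ₁ + 1ξ₂.
Selectivity: 2ξ₁ / (1ξ₂) = 6.2 → ξ₁ = 3.1 ξ₂.
Substitute: (1·3.1 + 1) ξ₂ = 156.4 → ξ₂ = 38.16 kmol/h, ξ₁ = 118.3 kmol/h.
Outlet amounts (n = n₀ + Σ ν·ξ):
  U: 325.9 − 1(118.3) − 1(38.16) = 169.5
  M: 369 − 1(118.3) − 3(38.16) = 136.2
  R: 0 + 2(118.3) = 236.6
  Q: 0 + 1(38.16) = 38.16
Total out = 580.4 kmol/h; y_Q = 38.16 / 580.4 = 0.06574.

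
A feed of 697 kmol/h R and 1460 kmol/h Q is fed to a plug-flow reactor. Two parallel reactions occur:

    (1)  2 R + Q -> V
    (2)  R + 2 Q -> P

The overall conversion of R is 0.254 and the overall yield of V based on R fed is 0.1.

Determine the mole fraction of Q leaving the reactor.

0.677

Yield of V: 1ξ₁ / 697 = 0.1 → ξ₁ = 69.7 kmol/h.
Conversion of R: 2ξ₁ + 1ξ₂ = 0.254 × 697 = 177 → ξ₂ = 37.64 kmol/h.
Outlet amounts (n = n₀ + Σ ν·ξ):
  R: 697 − 2(69.7) − 1(37.64) = 520
  Q: 1460 − 1(69.7) − 2(37.64) = 1315
  V: 0 + 1(69.7) = 69.7
  P: 0 + 1(37.64) = 37.64
Total out = 1942 kmol/h; y_Q = 1315 / 1942 = 0.677.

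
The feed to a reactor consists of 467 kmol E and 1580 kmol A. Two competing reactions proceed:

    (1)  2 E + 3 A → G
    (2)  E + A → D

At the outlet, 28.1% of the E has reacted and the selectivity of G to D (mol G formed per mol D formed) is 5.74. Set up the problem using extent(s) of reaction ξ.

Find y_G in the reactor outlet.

Conversion of E: E consumed = 0.281 × 467 = 131.2 kmol = 2ξ₁ + 1ξ₂.
Selectivity: 1ξ₁ / (1ξ₂) = 5.74 → ξ₁ = 5.74 ξ₂.
Substitute: (2·5.74 + 1) ξ₂ = 131.2 → ξ₂ = 10.51 kmol, ξ₁ = 60.36 kmol.
Outlet amounts (n = n₀ + Σ ν·ξ):
  E: 467 − 2(60.36) − 1(10.51) = 335.8
  A: 1580 − 3(60.36) − 1(10.51) = 1388
  G: 0 + 1(60.36) = 60.36
  D: 0 + 1(10.51) = 10.51
Total out = 1795 kmol; y_G = 60.36 / 1795 = 0.03362.

0.0336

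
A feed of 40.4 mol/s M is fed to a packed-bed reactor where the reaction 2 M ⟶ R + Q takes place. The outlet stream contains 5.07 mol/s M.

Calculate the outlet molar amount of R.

For M: n = n₀ − 2ξ → 5.07 = 40.4 − 2ξ, giving ξ = 17.66 mol/s.
Outlet amounts (n = n₀ + ν ξ):
  M: 40.4 − 2(17.66) = 5.07
  R: 0 + 1(17.66) = 17.66
  Q: 0 + 1(17.66) = 17.66

17.7 mol/s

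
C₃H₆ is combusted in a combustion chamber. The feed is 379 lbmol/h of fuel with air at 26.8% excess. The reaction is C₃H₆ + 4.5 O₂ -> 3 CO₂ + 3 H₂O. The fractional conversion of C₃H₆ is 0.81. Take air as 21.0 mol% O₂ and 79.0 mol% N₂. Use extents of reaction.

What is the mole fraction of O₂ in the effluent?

Stoichiometric O₂ = 4.5 × 379 = 1706 lbmol/h; O₂ fed = 1706 × 1.268 = 2163 lbmol/h.
N₂ fed = 2163 × 79/21 = 8135 lbmol/h.
Fuel reacted = 0.81 × 379 → ξ = 307 lbmol/h.
Outlet (n = n₀ + ν ξ):
  C₃H₆: 379 − 1(307) = 72.01
  O₂: 2163 − 4.5(307) = 781.1
  N₂: 8135 (inert)
  CO₂: 0 + 3(307) = 921
  H₂O: 0 + 3(307) = 921
Total out = 10830 lbmol/h; y_O₂ = 781.1 / 10830 = 0.07212.

0.0721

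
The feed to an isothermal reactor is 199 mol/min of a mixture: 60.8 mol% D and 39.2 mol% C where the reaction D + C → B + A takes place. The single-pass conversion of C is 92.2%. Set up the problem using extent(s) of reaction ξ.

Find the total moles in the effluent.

199 mol/min

C reacted = 0.922 × 78.01 = 71.92 mol/min; ν_C = −1, so ξ = 71.92/1 = 71.92 mol/min.
Outlet amounts (n = n₀ + ν ξ):
  D: 121 − 1(71.92) = 49.07
  C: 78.01 − 1(71.92) = 6.085
  B: 0 + 1(71.92) = 71.92
  A: 0 + 1(71.92) = 71.92
Total out = 49.07 + 6.085 + 71.92 + 71.92 = 199 mol/min.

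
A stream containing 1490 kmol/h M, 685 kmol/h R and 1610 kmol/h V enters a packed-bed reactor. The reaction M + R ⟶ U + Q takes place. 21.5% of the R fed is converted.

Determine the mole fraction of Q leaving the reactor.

0.0389

R reacted = 0.215 × 685 = 147.3 kmol/h; ν_R = −1, so ξ = 147.3/1 = 147.3 kmol/h.
Outlet amounts (n = n₀ + ν ξ):
  M: 1490 − 1(147.3) = 1343
  R: 685 − 1(147.3) = 537.7
  U: 0 + 1(147.3) = 147.3
  Q: 0 + 1(147.3) = 147.3
  V: 1610 (inert)
Total out = 3785 kmol/h; y_Q = 147.3 / 3785 = 0.03891.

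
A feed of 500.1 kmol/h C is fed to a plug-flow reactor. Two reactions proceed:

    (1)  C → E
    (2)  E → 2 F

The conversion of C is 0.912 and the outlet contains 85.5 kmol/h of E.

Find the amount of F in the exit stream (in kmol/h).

741 kmol/h

Conversion of C: C consumed = 1ξ₁ = 0.912 × 500.1 → ξ₁ = 456.1 kmol/h.
E balance: n_E = 0 + 1ξ₁ − 1ξ₂ = 85.5 → ξ₂ = (1·456.1 − 85.5)/1 = 370.6 kmol/h.
Outlet amounts (n = n₀ + Σ ν·ξ):
  C: 500.1 − 1(456.1) = 44.01
  E: 0 + 1(456.1) − 1(370.6) = 85.5
  F: 0 + 2(370.6) = 741.2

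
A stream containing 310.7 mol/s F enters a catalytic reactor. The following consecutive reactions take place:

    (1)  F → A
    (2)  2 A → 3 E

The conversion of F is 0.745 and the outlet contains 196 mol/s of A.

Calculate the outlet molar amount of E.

53.2 mol/s

Conversion of F: F consumed = 1ξ₁ = 0.745 × 310.7 → ξ₁ = 231.5 mol/s.
A balance: n_A = 0 + 1ξ₁ − 2ξ₂ = 196 → ξ₂ = (1·231.5 − 196)/2 = 17.74 mol/s.
Outlet amounts (n = n₀ + Σ ν·ξ):
  F: 310.7 − 1(231.5) = 79.23
  A: 0 + 1(231.5) − 2(17.74) = 196
  E: 0 + 3(17.74) = 53.21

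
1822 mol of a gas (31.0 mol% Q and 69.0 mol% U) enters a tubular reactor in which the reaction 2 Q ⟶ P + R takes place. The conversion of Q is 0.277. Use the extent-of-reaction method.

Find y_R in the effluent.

Q reacted = 0.277 × 564.8 = 156.5 mol; ν_Q = −2, so ξ = 156.5/2 = 78.23 mol.
Outlet amounts (n = n₀ + ν ξ):
  Q: 564.8 − 2(78.23) = 408.4
  P: 0 + 1(78.23) = 78.23
  R: 0 + 1(78.23) = 78.23
  U: 1257 (inert)
Total out = 1822 mol; y_R = 78.23 / 1822 = 0.04294.

0.0429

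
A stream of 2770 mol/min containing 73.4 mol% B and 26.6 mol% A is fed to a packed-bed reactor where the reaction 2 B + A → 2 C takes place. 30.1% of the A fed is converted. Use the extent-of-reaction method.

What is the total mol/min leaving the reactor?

A reacted = 0.301 × 736.8 = 221.8 mol/min; ν_A = −1, so ξ = 221.8/1 = 221.8 mol/min.
Outlet amounts (n = n₀ + ν ξ):
  B: 2033 − 2(221.8) = 1590
  A: 736.8 − 1(221.8) = 515
  C: 0 + 2(221.8) = 443.6
Total out = 1590 + 515 + 443.6 = 2548 mol/min.

2550 mol/min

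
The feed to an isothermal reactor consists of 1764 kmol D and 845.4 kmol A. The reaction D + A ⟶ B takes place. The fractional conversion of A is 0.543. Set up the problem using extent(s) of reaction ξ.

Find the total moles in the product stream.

2150 kmol

A reacted = 0.543 × 845.4 = 459.1 kmol; ν_A = −1, so ξ = 459.1/1 = 459.1 kmol.
Outlet amounts (n = n₀ + ν ξ):
  D: 1764 − 1(459.1) = 1305
  A: 845.4 − 1(459.1) = 386.3
  B: 0 + 1(459.1) = 459.1
Total out = 1305 + 386.3 + 459.1 = 2150 kmol.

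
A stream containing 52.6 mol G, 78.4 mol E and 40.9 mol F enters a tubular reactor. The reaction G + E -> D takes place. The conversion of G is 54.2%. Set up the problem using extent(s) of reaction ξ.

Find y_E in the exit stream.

0.348

G reacted = 0.542 × 52.6 = 28.51 mol; ν_G = −1, so ξ = 28.51/1 = 28.51 mol.
Outlet amounts (n = n₀ + ν ξ):
  G: 52.6 − 1(28.51) = 24.09
  E: 78.4 − 1(28.51) = 49.89
  D: 0 + 1(28.51) = 28.51
  F: 40.9 (inert)
Total out = 143.4 mol; y_E = 49.89 / 143.4 = 0.3479.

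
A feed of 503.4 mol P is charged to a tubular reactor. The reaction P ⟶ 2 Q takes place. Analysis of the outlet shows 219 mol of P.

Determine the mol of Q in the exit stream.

For P: n = n₀ − 1ξ → 219 = 503.4 − 1ξ, giving ξ = 284.4 mol.
Outlet amounts (n = n₀ + ν ξ):
  P: 503.4 − 1(284.4) = 219
  Q: 0 + 2(284.4) = 568.8

569 mol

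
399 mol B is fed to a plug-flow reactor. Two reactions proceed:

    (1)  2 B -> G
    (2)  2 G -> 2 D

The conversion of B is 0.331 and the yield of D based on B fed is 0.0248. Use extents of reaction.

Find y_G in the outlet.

Conversion of B: B consumed = 2ξ₁ = 0.331 × 399 → ξ₁ = 66.03 mol.
Yield of D: 2ξ₂ / 399 = 0.0248 → ξ₂ = 4.948 mol.
Outlet amounts (n = n₀ + Σ ν·ξ):
  B: 399 − 2(66.03) = 266.9
  G: 0 + 1(66.03) − 2(4.948) = 56.14
  D: 0 + 2(4.948) = 9.895
Total out = 333 mol; y_G = 56.14 / 333 = 0.1686.

0.169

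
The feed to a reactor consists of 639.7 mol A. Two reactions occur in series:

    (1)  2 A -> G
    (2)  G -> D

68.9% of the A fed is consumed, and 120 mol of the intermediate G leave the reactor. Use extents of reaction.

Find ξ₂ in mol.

ξ₂ = 100 mol

Conversion of A: A consumed = 2ξ₁ = 0.689 × 639.7 → ξ₁ = 220.4 mol.
G balance: n_G = 0 + 1ξ₁ − 1ξ₂ = 120 → ξ₂ = (1·220.4 − 120)/1 = 100.4 mol.
Outlet amounts (n = n₀ + Σ ν·ξ):
  A: 639.7 − 2(220.4) = 198.9
  G: 0 + 1(220.4) − 1(100.4) = 120
  D: 0 + 1(100.4) = 100.4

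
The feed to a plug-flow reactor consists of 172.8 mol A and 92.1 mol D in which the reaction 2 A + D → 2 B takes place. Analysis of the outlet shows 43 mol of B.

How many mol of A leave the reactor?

For B: n = n₀ + 2ξ → 43 = 0 + 2ξ, giving ξ = 21.5 mol.
Outlet amounts (n = n₀ + ν ξ):
  A: 172.8 − 2(21.5) = 129.8
  D: 92.1 − 1(21.5) = 70.6
  B: 0 + 2(21.5) = 43

130 mol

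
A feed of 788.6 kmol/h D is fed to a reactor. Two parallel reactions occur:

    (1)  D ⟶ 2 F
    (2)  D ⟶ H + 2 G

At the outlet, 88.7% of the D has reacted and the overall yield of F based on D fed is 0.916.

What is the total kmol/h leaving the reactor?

1830 kmol/h

Yield of F: 2ξ₁ / 788.6 = 0.916 → ξ₁ = 361.2 kmol/h.
Conversion of D: 1ξ₁ + 1ξ₂ = 0.887 × 788.6 = 699.5 → ξ₂ = 338.3 kmol/h.
Outlet amounts (n = n₀ + Σ ν·ξ):
  D: 788.6 − 1(361.2) − 1(338.3) = 89.11
  F: 0 + 2(361.2) = 722.4
  H: 0 + 1(338.3) = 338.3
  G: 0 + 2(338.3) = 676.6
Total out = 89.11 + 722.4 + 338.3 + 676.6 = 1826 kmol/h.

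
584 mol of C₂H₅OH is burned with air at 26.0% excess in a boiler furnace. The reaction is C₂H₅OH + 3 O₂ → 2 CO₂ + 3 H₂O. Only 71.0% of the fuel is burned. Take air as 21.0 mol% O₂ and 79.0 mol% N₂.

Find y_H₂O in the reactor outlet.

Stoichiometric O₂ = 3 × 584 = 1752 mol; O₂ fed = 1752 × 1.260 = 2208 mol.
N₂ fed = 2208 × 79/21 = 8304 mol.
Fuel reacted = 0.71 × 584 → ξ = 414.6 mol.
Outlet (n = n₀ + ν ξ):
  C₂H₅OH: 584 − 1(414.6) = 169.4
  O₂: 2208 − 3(414.6) = 963.6
  N₂: 8304 (inert)
  CO₂: 0 + 2(414.6) = 829.3
  H₂O: 0 + 3(414.6) = 1244
Total out = 11510 mol; y_H₂O = 1244 / 11510 = 0.1081.

0.108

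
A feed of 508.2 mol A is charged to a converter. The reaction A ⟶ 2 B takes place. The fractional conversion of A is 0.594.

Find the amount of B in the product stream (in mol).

604 mol

A reacted = 0.594 × 508.2 = 301.9 mol; ν_A = −1, so ξ = 301.9/1 = 301.9 mol.
Outlet amounts (n = n₀ + ν ξ):
  A: 508.2 − 1(301.9) = 206.3
  B: 0 + 2(301.9) = 603.7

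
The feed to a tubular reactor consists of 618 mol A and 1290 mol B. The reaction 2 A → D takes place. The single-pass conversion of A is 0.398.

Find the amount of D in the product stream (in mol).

123 mol

A reacted = 0.398 × 618 = 246 mol; ν_A = −2, so ξ = 246/2 = 123 mol.
Outlet amounts (n = n₀ + ν ξ):
  A: 618 − 2(123) = 372
  D: 0 + 1(123) = 123
  B: 1290 (inert)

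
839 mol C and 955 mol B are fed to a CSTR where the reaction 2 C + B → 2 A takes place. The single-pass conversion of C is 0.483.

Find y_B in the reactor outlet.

0.473

C reacted = 0.483 × 839 = 405.2 mol; ν_C = −2, so ξ = 405.2/2 = 202.6 mol.
Outlet amounts (n = n₀ + ν ξ):
  C: 839 − 2(202.6) = 433.8
  B: 955 − 1(202.6) = 752.4
  A: 0 + 2(202.6) = 405.2
Total out = 1591 mol; y_B = 752.4 / 1591 = 0.4728.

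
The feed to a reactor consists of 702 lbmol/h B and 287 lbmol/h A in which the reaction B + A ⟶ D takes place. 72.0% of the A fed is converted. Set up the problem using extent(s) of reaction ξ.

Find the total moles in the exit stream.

782 lbmol/h

A reacted = 0.72 × 287 = 206.6 lbmol/h; ν_A = −1, so ξ = 206.6/1 = 206.6 lbmol/h.
Outlet amounts (n = n₀ + ν ξ):
  B: 702 − 1(206.6) = 495.4
  A: 287 − 1(206.6) = 80.36
  D: 0 + 1(206.6) = 206.6
Total out = 495.4 + 80.36 + 206.6 = 782.4 lbmol/h.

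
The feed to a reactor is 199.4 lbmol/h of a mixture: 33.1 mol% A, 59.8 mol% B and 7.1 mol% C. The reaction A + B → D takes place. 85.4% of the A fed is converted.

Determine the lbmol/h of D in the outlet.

A reacted = 0.854 × 66 = 56.37 lbmol/h; ν_A = −1, so ξ = 56.37/1 = 56.37 lbmol/h.
Outlet amounts (n = n₀ + ν ξ):
  A: 66 − 1(56.37) = 9.636
  B: 119.2 − 1(56.37) = 62.88
  D: 0 + 1(56.37) = 56.37
  C: 14.16 (inert)

56.4 lbmol/h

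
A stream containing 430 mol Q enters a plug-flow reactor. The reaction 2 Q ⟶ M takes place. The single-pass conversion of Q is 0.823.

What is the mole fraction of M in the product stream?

0.699

Q reacted = 0.823 × 430 = 353.9 mol; ν_Q = −2, so ξ = 353.9/2 = 176.9 mol.
Outlet amounts (n = n₀ + ν ξ):
  Q: 430 − 2(176.9) = 76.11
  M: 0 + 1(176.9) = 176.9
Total out = 253.1 mol; y_M = 176.9 / 253.1 = 0.6992.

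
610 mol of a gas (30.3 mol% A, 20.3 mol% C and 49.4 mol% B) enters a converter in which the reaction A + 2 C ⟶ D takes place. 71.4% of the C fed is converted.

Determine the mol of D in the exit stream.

C reacted = 0.714 × 123.8 = 88.41 mol; ν_C = −2, so ξ = 88.41/2 = 44.21 mol.
Outlet amounts (n = n₀ + ν ξ):
  A: 184.8 − 1(44.21) = 140.6
  C: 123.8 − 2(44.21) = 35.42
  D: 0 + 1(44.21) = 44.21
  B: 301.3 (inert)

44.2 mol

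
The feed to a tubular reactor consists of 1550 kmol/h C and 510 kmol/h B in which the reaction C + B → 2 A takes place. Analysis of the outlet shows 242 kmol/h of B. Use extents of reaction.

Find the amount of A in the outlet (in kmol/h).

For B: n = n₀ − 1ξ → 242 = 510 − 1ξ, giving ξ = 268 kmol/h.
Outlet amounts (n = n₀ + ν ξ):
  C: 1550 − 1(268) = 1282
  B: 510 − 1(268) = 242
  A: 0 + 2(268) = 536

536 kmol/h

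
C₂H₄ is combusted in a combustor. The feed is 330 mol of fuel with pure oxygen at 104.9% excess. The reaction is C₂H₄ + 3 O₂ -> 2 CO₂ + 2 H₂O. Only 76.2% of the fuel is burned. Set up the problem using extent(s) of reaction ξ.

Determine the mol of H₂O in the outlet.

503 mol

Stoichiometric O₂ = 3 × 330 = 990 mol; O₂ fed = 990 × 2.049 = 2029 mol.
Fuel reacted = 0.762 × 330 → ξ = 251.5 mol.
Outlet (n = n₀ + ν ξ):
  C₂H₄: 330 − 1(251.5) = 78.54
  O₂: 2029 − 3(251.5) = 1274
  CO₂: 0 + 2(251.5) = 502.9
  H₂O: 0 + 2(251.5) = 502.9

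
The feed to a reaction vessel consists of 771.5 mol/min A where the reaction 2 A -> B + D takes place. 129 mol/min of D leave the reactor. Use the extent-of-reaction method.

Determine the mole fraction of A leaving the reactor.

0.666

For D: n = n₀ + 1ξ → 129 = 0 + 1ξ, giving ξ = 129 mol/min.
Outlet amounts (n = n₀ + ν ξ):
  A: 771.5 − 2(129) = 513.5
  B: 0 + 1(129) = 129
  D: 0 + 1(129) = 129
Total out = 771.5 mol/min; y_A = 513.5 / 771.5 = 0.6656.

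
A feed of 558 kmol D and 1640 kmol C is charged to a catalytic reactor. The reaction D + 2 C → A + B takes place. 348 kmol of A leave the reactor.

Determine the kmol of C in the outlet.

944 kmol

For A: n = n₀ + 1ξ → 348 = 0 + 1ξ, giving ξ = 348 kmol.
Outlet amounts (n = n₀ + ν ξ):
  D: 558 − 1(348) = 210
  C: 1640 − 2(348) = 944
  A: 0 + 1(348) = 348
  B: 0 + 1(348) = 348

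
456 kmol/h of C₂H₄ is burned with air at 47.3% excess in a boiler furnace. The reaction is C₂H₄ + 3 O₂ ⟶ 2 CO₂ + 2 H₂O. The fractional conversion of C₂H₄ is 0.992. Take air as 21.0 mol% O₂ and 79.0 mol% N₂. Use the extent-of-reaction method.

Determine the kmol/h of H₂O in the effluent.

905 kmol/h

Stoichiometric O₂ = 3 × 456 = 1368 kmol/h; O₂ fed = 1368 × 1.473 = 2015 kmol/h.
N₂ fed = 2015 × 79/21 = 7580 kmol/h.
Fuel reacted = 0.992 × 456 → ξ = 452.4 kmol/h.
Outlet (n = n₀ + ν ξ):
  C₂H₄: 456 − 1(452.4) = 3.648
  O₂: 2015 − 3(452.4) = 658
  N₂: 7580 (inert)
  CO₂: 0 + 2(452.4) = 904.7
  H₂O: 0 + 2(452.4) = 904.7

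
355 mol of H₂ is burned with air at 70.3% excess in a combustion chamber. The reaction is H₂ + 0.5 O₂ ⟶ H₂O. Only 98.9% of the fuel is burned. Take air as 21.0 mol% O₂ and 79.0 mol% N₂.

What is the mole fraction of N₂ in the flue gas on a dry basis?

Stoichiometric O₂ = 0.5 × 355 = 177.5 mol; O₂ fed = 177.5 × 1.703 = 302.3 mol.
N₂ fed = 302.3 × 79/21 = 1137 mol.
Fuel reacted = 0.989 × 355 → ξ = 351.1 mol.
Outlet (n = n₀ + ν ξ):
  H₂: 355 − 1(351.1) = 3.905
  O₂: 302.3 − 0.5(351.1) = 126.7
  N₂: 1137 (inert)
  H₂O: 0 + 1(351.1) = 351.1
Dry total = 1268 mol; y_N₂ (dry) = 1137 / 1268 = 0.897.

0.897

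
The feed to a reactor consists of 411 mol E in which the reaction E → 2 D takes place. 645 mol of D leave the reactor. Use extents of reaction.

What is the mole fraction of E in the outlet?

0.121

For D: n = n₀ + 2ξ → 645 = 0 + 2ξ, giving ξ = 322.5 mol.
Outlet amounts (n = n₀ + ν ξ):
  E: 411 − 1(322.5) = 88.5
  D: 0 + 2(322.5) = 645
Total out = 733.5 mol; y_E = 88.5 / 733.5 = 0.1207.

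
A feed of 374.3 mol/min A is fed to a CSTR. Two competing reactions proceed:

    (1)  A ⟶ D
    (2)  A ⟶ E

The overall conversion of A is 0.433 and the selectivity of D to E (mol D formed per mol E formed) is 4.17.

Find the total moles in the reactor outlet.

Conversion of A: A consumed = 0.433 × 374.3 = 162.1 mol/min = 1ξ₁ + 1ξ₂.
Selectivity: 1ξ₁ / (1ξ₂) = 4.17 → ξ₁ = 4.17 ξ₂.
Substitute: (1·4.17 + 1) ξ₂ = 162.1 → ξ₂ = 31.35 mol/min, ξ₁ = 130.7 mol/min.
Outlet amounts (n = n₀ + Σ ν·ξ):
  A: 374.3 − 1(130.7) − 1(31.35) = 212.2
  D: 0 + 1(130.7) = 130.7
  E: 0 + 1(31.35) = 31.35
Total out = 212.2 + 130.7 + 31.35 = 374.3 mol/min.

374 mol/min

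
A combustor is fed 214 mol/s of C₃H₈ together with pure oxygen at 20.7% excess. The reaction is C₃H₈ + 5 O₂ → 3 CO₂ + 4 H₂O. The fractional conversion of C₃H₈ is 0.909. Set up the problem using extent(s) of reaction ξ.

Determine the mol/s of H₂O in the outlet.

Stoichiometric O₂ = 5 × 214 = 1070 mol/s; O₂ fed = 1070 × 1.207 = 1291 mol/s.
Fuel reacted = 0.909 × 214 → ξ = 194.5 mol/s.
Outlet (n = n₀ + ν ξ):
  C₃H₈: 214 − 1(194.5) = 19.47
  O₂: 1291 − 5(194.5) = 318.9
  CO₂: 0 + 3(194.5) = 583.6
  H₂O: 0 + 4(194.5) = 778.1

778 mol/s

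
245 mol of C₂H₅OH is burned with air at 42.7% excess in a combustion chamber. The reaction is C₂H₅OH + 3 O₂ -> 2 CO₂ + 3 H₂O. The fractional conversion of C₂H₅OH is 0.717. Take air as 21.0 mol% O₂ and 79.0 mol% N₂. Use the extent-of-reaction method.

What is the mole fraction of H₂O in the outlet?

Stoichiometric O₂ = 3 × 245 = 735 mol; O₂ fed = 735 × 1.427 = 1049 mol.
N₂ fed = 1049 × 79/21 = 3946 mol.
Fuel reacted = 0.717 × 245 → ξ = 175.7 mol.
Outlet (n = n₀ + ν ξ):
  C₂H₅OH: 245 − 1(175.7) = 69.34
  O₂: 1049 − 3(175.7) = 521.9
  N₂: 3946 (inert)
  CO₂: 0 + 2(175.7) = 351.3
  H₂O: 0 + 3(175.7) = 527
Total out = 5415 mol; y_H₂O = 527 / 5415 = 0.09732.

0.0973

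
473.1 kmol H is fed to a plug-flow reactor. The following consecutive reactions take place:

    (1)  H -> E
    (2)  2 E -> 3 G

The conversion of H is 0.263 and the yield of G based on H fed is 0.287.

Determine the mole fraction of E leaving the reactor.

Conversion of H: H consumed = 1ξ₁ = 0.263 × 473.1 → ξ₁ = 124.4 kmol.
Yield of G: 3ξ₂ / 473.1 = 0.287 → ξ₂ = 45.26 kmol.
Outlet amounts (n = n₀ + Σ ν·ξ):
  H: 473.1 − 1(124.4) = 348.7
  E: 0 + 1(124.4) − 2(45.26) = 33.91
  G: 0 + 3(45.26) = 135.8
Total out = 518.4 kmol; y_E = 33.91 / 518.4 = 0.06541.

0.0654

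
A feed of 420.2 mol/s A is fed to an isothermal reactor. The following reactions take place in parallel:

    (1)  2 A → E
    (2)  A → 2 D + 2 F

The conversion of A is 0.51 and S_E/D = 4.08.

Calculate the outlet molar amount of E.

101 mol/s

Conversion of A: A consumed = 0.51 × 420.2 = 214.3 mol/s = 2ξ₁ + 1ξ₂.
Selectivity: 1ξ₁ / (2ξ₂) = 4.08 → ξ₁ = 8.16 ξ₂.
Substitute: (2·8.16 + 1) ξ₂ = 214.3 → ξ₂ = 12.37 mol/s, ξ₁ = 101 mol/s.
Outlet amounts (n = n₀ + Σ ν·ξ):
  A: 420.2 − 2(101) − 1(12.37) = 205.9
  E: 0 + 1(101) = 101
  D: 0 + 2(12.37) = 24.75
  F: 0 + 2(12.37) = 24.75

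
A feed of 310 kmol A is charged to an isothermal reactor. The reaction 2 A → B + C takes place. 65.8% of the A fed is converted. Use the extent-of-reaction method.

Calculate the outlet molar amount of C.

102 kmol

A reacted = 0.658 × 310 = 204 kmol; ν_A = −2, so ξ = 204/2 = 102 kmol.
Outlet amounts (n = n₀ + ν ξ):
  A: 310 − 2(102) = 106
  B: 0 + 1(102) = 102
  C: 0 + 1(102) = 102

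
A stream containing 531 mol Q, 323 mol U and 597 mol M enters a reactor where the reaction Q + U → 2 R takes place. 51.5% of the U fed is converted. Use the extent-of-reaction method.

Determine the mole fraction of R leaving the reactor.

0.229

U reacted = 0.515 × 323 = 166.3 mol; ν_U = −1, so ξ = 166.3/1 = 166.3 mol.
Outlet amounts (n = n₀ + ν ξ):
  Q: 531 − 1(166.3) = 364.7
  U: 323 − 1(166.3) = 156.7
  R: 0 + 2(166.3) = 332.7
  M: 597 (inert)
Total out = 1451 mol; y_R = 332.7 / 1451 = 0.2293.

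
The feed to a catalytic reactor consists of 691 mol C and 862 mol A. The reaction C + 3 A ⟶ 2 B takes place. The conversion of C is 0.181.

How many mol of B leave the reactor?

C reacted = 0.181 × 691 = 125.1 mol; ν_C = −1, so ξ = 125.1/1 = 125.1 mol.
Outlet amounts (n = n₀ + ν ξ):
  C: 691 − 1(125.1) = 565.9
  A: 862 − 3(125.1) = 486.8
  B: 0 + 2(125.1) = 250.1

250 mol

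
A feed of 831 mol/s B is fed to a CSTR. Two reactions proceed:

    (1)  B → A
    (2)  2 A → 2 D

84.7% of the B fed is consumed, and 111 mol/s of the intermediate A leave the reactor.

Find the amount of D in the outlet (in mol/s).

Conversion of B: B consumed = 1ξ₁ = 0.847 × 831 → ξ₁ = 703.9 mol/s.
A balance: n_A = 0 + 1ξ₁ − 2ξ₂ = 111 → ξ₂ = (1·703.9 − 111)/2 = 296.4 mol/s.
Outlet amounts (n = n₀ + Σ ν·ξ):
  B: 831 − 1(703.9) = 127.1
  A: 0 + 1(703.9) − 2(296.4) = 111
  D: 0 + 2(296.4) = 592.9

593 mol/s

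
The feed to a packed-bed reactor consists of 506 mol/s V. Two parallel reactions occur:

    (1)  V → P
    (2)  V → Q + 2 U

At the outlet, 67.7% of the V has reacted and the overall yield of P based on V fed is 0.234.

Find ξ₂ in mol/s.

ξ₂ = 224 mol/s

Yield of P: 1ξ₁ / 506 = 0.234 → ξ₁ = 118.4 mol/s.
Conversion of V: 1ξ₁ + 1ξ₂ = 0.677 × 506 = 342.6 → ξ₂ = 224.2 mol/s.
Outlet amounts (n = n₀ + Σ ν·ξ):
  V: 506 − 1(118.4) − 1(224.2) = 163.4
  P: 0 + 1(118.4) = 118.4
  Q: 0 + 1(224.2) = 224.2
  U: 0 + 2(224.2) = 448.3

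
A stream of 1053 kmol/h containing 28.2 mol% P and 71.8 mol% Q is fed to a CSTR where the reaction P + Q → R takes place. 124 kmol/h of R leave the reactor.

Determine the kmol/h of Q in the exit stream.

632 kmol/h

For R: n = n₀ + 1ξ → 124 = 0 + 1ξ, giving ξ = 124 kmol/h.
Outlet amounts (n = n₀ + ν ξ):
  P: 296.9 − 1(124) = 172.9
  Q: 756.1 − 1(124) = 632.1
  R: 0 + 1(124) = 124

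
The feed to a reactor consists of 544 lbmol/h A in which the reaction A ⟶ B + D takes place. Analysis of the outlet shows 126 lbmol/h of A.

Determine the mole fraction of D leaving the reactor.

0.435

For A: n = n₀ − 1ξ → 126 = 544 − 1ξ, giving ξ = 418 lbmol/h.
Outlet amounts (n = n₀ + ν ξ):
  A: 544 − 1(418) = 126
  B: 0 + 1(418) = 418
  D: 0 + 1(418) = 418
Total out = 962 lbmol/h; y_D = 418 / 962 = 0.4345.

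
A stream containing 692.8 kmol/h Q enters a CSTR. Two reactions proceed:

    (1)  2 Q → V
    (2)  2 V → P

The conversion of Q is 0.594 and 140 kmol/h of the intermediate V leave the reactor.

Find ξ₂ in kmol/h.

Conversion of Q: Q consumed = 2ξ₁ = 0.594 × 692.8 → ξ₁ = 205.8 kmol/h.
V balance: n_V = 0 + 1ξ₁ − 2ξ₂ = 140 → ξ₂ = (1·205.8 − 140)/2 = 32.88 kmol/h.
Outlet amounts (n = n₀ + Σ ν·ξ):
  Q: 692.8 − 2(205.8) = 281.3
  V: 0 + 1(205.8) − 2(32.88) = 140
  P: 0 + 1(32.88) = 32.88

ξ₂ = 32.9 kmol/h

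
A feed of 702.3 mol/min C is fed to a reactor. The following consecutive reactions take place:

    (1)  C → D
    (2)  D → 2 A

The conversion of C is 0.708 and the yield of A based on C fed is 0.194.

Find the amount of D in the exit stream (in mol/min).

Conversion of C: C consumed = 1ξ₁ = 0.708 × 702.3 → ξ₁ = 497.2 mol/min.
Yield of A: 2ξ₂ / 702.3 = 0.194 → ξ₂ = 68.12 mol/min.
Outlet amounts (n = n₀ + Σ ν·ξ):
  C: 702.3 − 1(497.2) = 205.1
  D: 0 + 1(497.2) − 1(68.12) = 429.1
  A: 0 + 2(68.12) = 136.2

429 mol/min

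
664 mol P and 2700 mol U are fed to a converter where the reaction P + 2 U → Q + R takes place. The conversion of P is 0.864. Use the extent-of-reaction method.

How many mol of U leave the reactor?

1550 mol

P reacted = 0.864 × 664 = 573.7 mol; ν_P = −1, so ξ = 573.7/1 = 573.7 mol.
Outlet amounts (n = n₀ + ν ξ):
  P: 664 − 1(573.7) = 90.3
  U: 2700 − 2(573.7) = 1553
  Q: 0 + 1(573.7) = 573.7
  R: 0 + 1(573.7) = 573.7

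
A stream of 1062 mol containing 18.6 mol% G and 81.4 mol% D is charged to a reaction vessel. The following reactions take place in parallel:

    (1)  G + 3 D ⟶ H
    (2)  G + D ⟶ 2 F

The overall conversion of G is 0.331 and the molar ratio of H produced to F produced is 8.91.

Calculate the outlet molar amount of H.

61.9 mol

Conversion of G: G consumed = 0.331 × 197.5 = 65.38 mol = 1ξ₁ + 1ξ₂.
Selectivity: 1ξ₁ / (2ξ₂) = 8.91 → ξ₁ = 17.82 ξ₂.
Substitute: (1·17.82 + 1) ξ₂ = 65.38 → ξ₂ = 3.474 mol, ξ₁ = 61.91 mol.
Outlet amounts (n = n₀ + Σ ν·ξ):
  G: 197.5 − 1(61.91) − 1(3.474) = 132.1
  D: 864.5 − 3(61.91) − 1(3.474) = 675.3
  H: 0 + 1(61.91) = 61.91
  F: 0 + 2(3.474) = 6.948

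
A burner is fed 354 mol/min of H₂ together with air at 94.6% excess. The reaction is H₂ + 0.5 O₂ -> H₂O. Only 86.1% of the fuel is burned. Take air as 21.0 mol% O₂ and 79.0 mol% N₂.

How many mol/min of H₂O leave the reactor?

305 mol/min

Stoichiometric O₂ = 0.5 × 354 = 177 mol/min; O₂ fed = 177 × 1.946 = 344.4 mol/min.
N₂ fed = 344.4 × 79/21 = 1296 mol/min.
Fuel reacted = 0.861 × 354 → ξ = 304.8 mol/min.
Outlet (n = n₀ + ν ξ):
  H₂: 354 − 1(304.8) = 49.21
  O₂: 344.4 − 0.5(304.8) = 192
  N₂: 1296 (inert)
  H₂O: 0 + 1(304.8) = 304.8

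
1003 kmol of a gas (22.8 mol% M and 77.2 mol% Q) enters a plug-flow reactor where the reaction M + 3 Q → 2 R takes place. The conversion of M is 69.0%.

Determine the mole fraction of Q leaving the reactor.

M reacted = 0.69 × 228.7 = 157.8 kmol; ν_M = −1, so ξ = 157.8/1 = 157.8 kmol.
Outlet amounts (n = n₀ + ν ξ):
  M: 228.7 − 1(157.8) = 70.89
  Q: 774.3 − 3(157.8) = 300.9
  R: 0 + 2(157.8) = 315.6
Total out = 687.4 kmol; y_Q = 300.9 / 687.4 = 0.4378.

0.438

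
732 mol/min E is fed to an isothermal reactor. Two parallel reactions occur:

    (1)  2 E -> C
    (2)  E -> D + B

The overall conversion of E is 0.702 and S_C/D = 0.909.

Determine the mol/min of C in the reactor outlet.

Conversion of E: E consumed = 0.702 × 732 = 513.9 mol/min = 2ξ₁ + 1ξ₂.
Selectivity: 1ξ₁ / (1ξ₂) = 0.909 → ξ₁ = 0.909 ξ₂.
Substitute: (2·0.909 + 1) ξ₂ = 513.9 → ξ₂ = 182.4 mol/min, ξ₁ = 165.8 mol/min.
Outlet amounts (n = n₀ + Σ ν·ξ):
  E: 732 − 2(165.8) − 1(182.4) = 218.1
  C: 0 + 1(165.8) = 165.8
  D: 0 + 1(182.4) = 182.4
  B: 0 + 1(182.4) = 182.4

166 mol/min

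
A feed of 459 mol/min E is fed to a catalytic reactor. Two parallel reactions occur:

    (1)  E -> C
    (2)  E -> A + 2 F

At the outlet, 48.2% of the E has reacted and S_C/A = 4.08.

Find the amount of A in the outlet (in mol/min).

43.6 mol/min

Conversion of E: E consumed = 0.482 × 459 = 221.2 mol/min = 1ξ₁ + 1ξ₂.
Selectivity: 1ξ₁ / (1ξ₂) = 4.08 → ξ₁ = 4.08 ξ₂.
Substitute: (1·4.08 + 1) ξ₂ = 221.2 → ξ₂ = 43.55 mol/min, ξ₁ = 177.7 mol/min.
Outlet amounts (n = n₀ + Σ ν·ξ):
  E: 459 − 1(177.7) − 1(43.55) = 237.8
  C: 0 + 1(177.7) = 177.7
  A: 0 + 1(43.55) = 43.55
  F: 0 + 2(43.55) = 87.1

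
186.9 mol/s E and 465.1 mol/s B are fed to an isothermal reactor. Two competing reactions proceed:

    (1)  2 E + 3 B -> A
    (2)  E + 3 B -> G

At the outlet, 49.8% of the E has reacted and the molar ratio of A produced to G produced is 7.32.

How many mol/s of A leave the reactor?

Conversion of E: E consumed = 0.498 × 186.9 = 93.08 mol/s = 2ξ₁ + 1ξ₂.
Selectivity: 1ξ₁ / (1ξ₂) = 7.32 → ξ₁ = 7.32 ξ₂.
Substitute: (2·7.32 + 1) ξ₂ = 93.08 → ξ₂ = 5.951 mol/s, ξ₁ = 43.56 mol/s.
Outlet amounts (n = n₀ + Σ ν·ξ):
  E: 186.9 − 2(43.56) − 1(5.951) = 93.82
  B: 465.1 − 3(43.56) − 3(5.951) = 316.6
  A: 0 + 1(43.56) = 43.56
  G: 0 + 1(5.951) = 5.951

43.6 mol/s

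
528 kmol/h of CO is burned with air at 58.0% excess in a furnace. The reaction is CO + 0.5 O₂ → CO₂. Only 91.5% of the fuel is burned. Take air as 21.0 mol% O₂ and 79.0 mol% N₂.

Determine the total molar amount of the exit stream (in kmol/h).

2270 kmol/h

Stoichiometric O₂ = 0.5 × 528 = 264 kmol/h; O₂ fed = 264 × 1.580 = 417.1 kmol/h.
N₂ fed = 417.1 × 79/21 = 1569 kmol/h.
Fuel reacted = 0.915 × 528 → ξ = 483.1 kmol/h.
Outlet (n = n₀ + ν ξ):
  CO: 528 − 1(483.1) = 44.88
  O₂: 417.1 − 0.5(483.1) = 175.6
  N₂: 1569 (inert)
  CO₂: 0 + 1(483.1) = 483.1
Total out = 44.88 + 175.6 + 1569 + 483.1 = 2273 kmol/h.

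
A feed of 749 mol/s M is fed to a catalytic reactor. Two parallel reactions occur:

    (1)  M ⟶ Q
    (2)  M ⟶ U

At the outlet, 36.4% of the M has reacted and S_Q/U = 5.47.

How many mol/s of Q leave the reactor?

230 mol/s

Conversion of M: M consumed = 0.364 × 749 = 272.6 mol/s = 1ξ₁ + 1ξ₂.
Selectivity: 1ξ₁ / (1ξ₂) = 5.47 → ξ₁ = 5.47 ξ₂.
Substitute: (1·5.47 + 1) ξ₂ = 272.6 → ξ₂ = 42.14 mol/s, ξ₁ = 230.5 mol/s.
Outlet amounts (n = n₀ + Σ ν·ξ):
  M: 749 − 1(230.5) − 1(42.14) = 476.4
  Q: 0 + 1(230.5) = 230.5
  U: 0 + 1(42.14) = 42.14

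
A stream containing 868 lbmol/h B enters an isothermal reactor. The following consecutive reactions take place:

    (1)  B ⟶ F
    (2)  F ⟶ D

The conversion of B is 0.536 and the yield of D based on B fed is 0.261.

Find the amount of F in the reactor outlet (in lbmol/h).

239 lbmol/h

Conversion of B: B consumed = 1ξ₁ = 0.536 × 868 → ξ₁ = 465.2 lbmol/h.
Yield of D: 1ξ₂ / 868 = 0.261 → ξ₂ = 226.5 lbmol/h.
Outlet amounts (n = n₀ + Σ ν·ξ):
  B: 868 − 1(465.2) = 402.8
  F: 0 + 1(465.2) − 1(226.5) = 238.7
  D: 0 + 1(226.5) = 226.5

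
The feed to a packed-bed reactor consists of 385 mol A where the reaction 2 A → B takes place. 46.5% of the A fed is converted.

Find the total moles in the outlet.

A reacted = 0.465 × 385 = 179 mol; ν_A = −2, so ξ = 179/2 = 89.51 mol.
Outlet amounts (n = n₀ + ν ξ):
  A: 385 − 2(89.51) = 206
  B: 0 + 1(89.51) = 89.51
Total out = 206 + 89.51 = 295.5 mol.

295 mol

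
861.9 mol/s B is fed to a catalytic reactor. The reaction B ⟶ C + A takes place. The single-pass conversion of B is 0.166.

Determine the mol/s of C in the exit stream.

143 mol/s

B reacted = 0.166 × 861.9 = 143.1 mol/s; ν_B = −1, so ξ = 143.1/1 = 143.1 mol/s.
Outlet amounts (n = n₀ + ν ξ):
  B: 861.9 − 1(143.1) = 718.8
  C: 0 + 1(143.1) = 143.1
  A: 0 + 1(143.1) = 143.1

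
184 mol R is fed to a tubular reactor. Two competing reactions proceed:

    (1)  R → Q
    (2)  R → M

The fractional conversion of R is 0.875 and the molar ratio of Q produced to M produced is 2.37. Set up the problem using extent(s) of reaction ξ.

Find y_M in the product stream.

Conversion of R: R consumed = 0.875 × 184 = 161 mol = 1ξ₁ + 1ξ₂.
Selectivity: 1ξ₁ / (1ξ₂) = 2.37 → ξ₁ = 2.37 ξ₂.
Substitute: (1·2.37 + 1) ξ₂ = 161 → ξ₂ = 47.77 mol, ξ₁ = 113.2 mol.
Outlet amounts (n = n₀ + Σ ν·ξ):
  R: 184 − 1(113.2) − 1(47.77) = 23
  Q: 0 + 1(113.2) = 113.2
  M: 0 + 1(47.77) = 47.77
Total out = 184 mol; y_M = 47.77 / 184 = 0.2596.

0.26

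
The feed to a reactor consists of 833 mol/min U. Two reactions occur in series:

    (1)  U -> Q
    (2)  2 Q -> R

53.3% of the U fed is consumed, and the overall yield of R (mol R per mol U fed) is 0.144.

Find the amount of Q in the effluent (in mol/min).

Conversion of U: U consumed = 1ξ₁ = 0.533 × 833 → ξ₁ = 444 mol/min.
Yield of R: 1ξ₂ / 833 = 0.144 → ξ₂ = 120 mol/min.
Outlet amounts (n = n₀ + Σ ν·ξ):
  U: 833 − 1(444) = 389
  Q: 0 + 1(444) − 2(120) = 204.1
  R: 0 + 1(120) = 120

204 mol/min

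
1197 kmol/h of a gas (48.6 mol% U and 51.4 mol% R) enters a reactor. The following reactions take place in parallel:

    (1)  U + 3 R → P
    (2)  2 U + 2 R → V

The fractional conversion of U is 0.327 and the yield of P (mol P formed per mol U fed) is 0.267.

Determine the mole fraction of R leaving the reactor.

0.169

Yield of P: 1ξ₁ / 581.7 = 0.267 → ξ₁ = 155.3 kmol/h.
Conversion of U: 1ξ₁ + 2ξ₂ = 0.327 × 581.7 = 190.2 → ξ₂ = 17.45 kmol/h.
Outlet amounts (n = n₀ + Σ ν·ξ):
  U: 581.7 − 1(155.3) − 2(17.45) = 391.5
  R: 615.3 − 3(155.3) − 2(17.45) = 114.4
  P: 0 + 1(155.3) = 155.3
  V: 0 + 1(17.45) = 17.45
Total out = 678.7 kmol/h; y_R = 114.4 / 678.7 = 0.1685.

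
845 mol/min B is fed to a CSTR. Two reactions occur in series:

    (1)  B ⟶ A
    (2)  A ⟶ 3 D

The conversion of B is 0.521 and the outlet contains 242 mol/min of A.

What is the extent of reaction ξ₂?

Conversion of B: B consumed = 1ξ₁ = 0.521 × 845 → ξ₁ = 440.2 mol/min.
A balance: n_A = 0 + 1ξ₁ − 1ξ₂ = 242 → ξ₂ = (1·440.2 − 242)/1 = 198.2 mol/min.
Outlet amounts (n = n₀ + Σ ν·ξ):
  B: 845 − 1(440.2) = 404.8
  A: 0 + 1(440.2) − 1(198.2) = 242
  D: 0 + 3(198.2) = 594.7

ξ₂ = 198 mol/min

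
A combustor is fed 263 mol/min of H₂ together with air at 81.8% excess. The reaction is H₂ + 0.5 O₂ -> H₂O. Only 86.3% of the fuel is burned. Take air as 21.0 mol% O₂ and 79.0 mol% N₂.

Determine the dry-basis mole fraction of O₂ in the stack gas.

0.118

Stoichiometric O₂ = 0.5 × 263 = 131.5 mol/min; O₂ fed = 131.5 × 1.818 = 239.1 mol/min.
N₂ fed = 239.1 × 79/21 = 899.3 mol/min.
Fuel reacted = 0.863 × 263 → ξ = 227 mol/min.
Outlet (n = n₀ + ν ξ):
  H₂: 263 − 1(227) = 36.03
  O₂: 239.1 − 0.5(227) = 125.6
  N₂: 899.3 (inert)
  H₂O: 0 + 1(227) = 227
Dry total = 1061 mol/min; y_O₂ (dry) = 125.6 / 1061 = 0.1184.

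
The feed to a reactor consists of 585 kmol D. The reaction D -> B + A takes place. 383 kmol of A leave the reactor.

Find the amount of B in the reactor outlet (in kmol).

383 kmol

For A: n = n₀ + 1ξ → 383 = 0 + 1ξ, giving ξ = 383 kmol.
Outlet amounts (n = n₀ + ν ξ):
  D: 585 − 1(383) = 202
  B: 0 + 1(383) = 383
  A: 0 + 1(383) = 383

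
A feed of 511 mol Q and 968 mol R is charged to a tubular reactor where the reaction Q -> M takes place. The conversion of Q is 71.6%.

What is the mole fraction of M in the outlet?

Q reacted = 0.716 × 511 = 365.9 mol; ν_Q = −1, so ξ = 365.9/1 = 365.9 mol.
Outlet amounts (n = n₀ + ν ξ):
  Q: 511 − 1(365.9) = 145.1
  M: 0 + 1(365.9) = 365.9
  R: 968 (inert)
Total out = 1479 mol; y_M = 365.9 / 1479 = 0.2474.

0.247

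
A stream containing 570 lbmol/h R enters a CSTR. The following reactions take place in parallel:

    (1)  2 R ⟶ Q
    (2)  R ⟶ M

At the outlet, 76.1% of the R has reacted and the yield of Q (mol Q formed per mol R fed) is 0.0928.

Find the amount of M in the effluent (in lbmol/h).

328 lbmol/h

Yield of Q: 1ξ₁ / 570 = 0.0928 → ξ₁ = 52.9 lbmol/h.
Conversion of R: 2ξ₁ + 1ξ₂ = 0.761 × 570 = 433.8 → ξ₂ = 328 lbmol/h.
Outlet amounts (n = n₀ + Σ ν·ξ):
  R: 570 − 2(52.9) − 1(328) = 136.2
  Q: 0 + 1(52.9) = 52.9
  M: 0 + 1(328) = 328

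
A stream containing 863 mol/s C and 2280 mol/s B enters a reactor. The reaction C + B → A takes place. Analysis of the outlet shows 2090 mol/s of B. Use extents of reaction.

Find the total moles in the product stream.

For B: n = n₀ − 1ξ → 2090 = 2280 − 1ξ, giving ξ = 190 mol/s.
Outlet amounts (n = n₀ + ν ξ):
  C: 863 − 1(190) = 673
  B: 2280 − 1(190) = 2090
  A: 0 + 1(190) = 190
Total out = 673 + 2090 + 190 = 2953 mol/s.

2950 mol/s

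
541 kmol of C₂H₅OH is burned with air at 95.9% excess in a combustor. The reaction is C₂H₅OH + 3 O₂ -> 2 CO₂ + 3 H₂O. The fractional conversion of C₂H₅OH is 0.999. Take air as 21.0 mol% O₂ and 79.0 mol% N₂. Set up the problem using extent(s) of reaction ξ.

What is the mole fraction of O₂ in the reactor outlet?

Stoichiometric O₂ = 3 × 541 = 1623 kmol; O₂ fed = 1623 × 1.959 = 3179 kmol.
N₂ fed = 3179 × 79/21 = 11960 kmol.
Fuel reacted = 0.999 × 541 → ξ = 540.5 kmol.
Outlet (n = n₀ + ν ξ):
  C₂H₅OH: 541 − 1(540.5) = 0.541
  O₂: 3179 − 3(540.5) = 1558
  N₂: 11960 (inert)
  CO₂: 0 + 2(540.5) = 1081
  H₂O: 0 + 3(540.5) = 1621
Total out = 16220 kmol; y_O₂ = 1558 / 16220 = 0.09605.

0.096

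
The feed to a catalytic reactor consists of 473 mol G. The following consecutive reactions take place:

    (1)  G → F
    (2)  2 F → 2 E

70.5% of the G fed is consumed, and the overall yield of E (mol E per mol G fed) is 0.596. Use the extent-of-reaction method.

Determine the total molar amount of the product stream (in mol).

473 mol

Conversion of G: G consumed = 1ξ₁ = 0.705 × 473 → ξ₁ = 333.5 mol.
Yield of E: 2ξ₂ / 473 = 0.596 → ξ₂ = 141 mol.
Outlet amounts (n = n₀ + Σ ν·ξ):
  G: 473 − 1(333.5) = 139.5
  F: 0 + 1(333.5) − 2(141) = 51.56
  E: 0 + 2(141) = 281.9
Total out = 139.5 + 51.56 + 281.9 = 473 mol.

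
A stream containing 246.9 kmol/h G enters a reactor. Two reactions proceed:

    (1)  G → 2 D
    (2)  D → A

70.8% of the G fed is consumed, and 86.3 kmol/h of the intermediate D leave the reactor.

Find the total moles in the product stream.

422 kmol/h

Conversion of G: G consumed = 1ξ₁ = 0.708 × 246.9 → ξ₁ = 174.8 kmol/h.
D balance: n_D = 0 + 2ξ₁ − 1ξ₂ = 86.3 → ξ₂ = (2·174.8 − 86.3)/1 = 263.3 kmol/h.
Outlet amounts (n = n₀ + Σ ν·ξ):
  G: 246.9 − 1(174.8) = 72.09
  D: 0 + 2(174.8) − 1(263.3) = 86.3
  A: 0 + 1(263.3) = 263.3
Total out = 72.09 + 86.3 + 263.3 = 421.7 kmol/h.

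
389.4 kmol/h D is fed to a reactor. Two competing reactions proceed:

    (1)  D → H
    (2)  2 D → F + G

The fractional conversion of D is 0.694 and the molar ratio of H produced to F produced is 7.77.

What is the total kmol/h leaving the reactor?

389 kmol/h

Conversion of D: D consumed = 0.694 × 389.4 = 270.2 kmol/h = 1ξ₁ + 2ξ₂.
Selectivity: 1ξ₁ / (1ξ₂) = 7.77 → ξ₁ = 7.77 ξ₂.
Substitute: (1·7.77 + 2) ξ₂ = 270.2 → ξ₂ = 27.66 kmol/h, ξ₁ = 214.9 kmol/h.
Outlet amounts (n = n₀ + Σ ν·ξ):
  D: 389.4 − 1(214.9) − 2(27.66) = 119.2
  H: 0 + 1(214.9) = 214.9
  F: 0 + 1(27.66) = 27.66
  G: 0 + 1(27.66) = 27.66
Total out = 119.2 + 214.9 + 27.66 + 27.66 = 389.4 kmol/h.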